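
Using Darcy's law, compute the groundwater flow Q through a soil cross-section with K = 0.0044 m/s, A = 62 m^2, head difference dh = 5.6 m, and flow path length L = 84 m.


Darcy's law: Q = K * A * i, where i = dh/L.
Hydraulic gradient i = 5.6 / 84 = 0.066667.
Q = 0.0044 * 62 * 0.066667
  = 0.0182 m^3/s.

0.0182


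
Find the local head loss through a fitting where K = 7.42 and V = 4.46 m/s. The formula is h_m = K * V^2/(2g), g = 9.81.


Minor loss formula: h_m = K * V^2/(2g).
V^2 = 4.46^2 = 19.8916.
V^2/(2g) = 19.8916 / 19.62 = 1.0138 m.
h_m = 7.42 * 1.0138 = 7.5227 m.

7.5227


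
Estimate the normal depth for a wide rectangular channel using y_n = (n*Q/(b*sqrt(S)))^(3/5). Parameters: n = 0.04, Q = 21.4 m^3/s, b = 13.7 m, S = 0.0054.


We use the wide-channel approximation y_n = (n*Q/(b*sqrt(S)))^(3/5).
sqrt(S) = sqrt(0.0054) = 0.073485.
Numerator: n*Q = 0.04 * 21.4 = 0.856.
Denominator: b*sqrt(S) = 13.7 * 0.073485 = 1.006744.
arg = 0.8503.
y_n = 0.8503^(3/5) = 0.9073 m.

0.9073


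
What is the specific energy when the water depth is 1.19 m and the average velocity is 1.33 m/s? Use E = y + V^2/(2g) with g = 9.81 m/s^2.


Specific energy E = y + V^2/(2g).
Velocity head = V^2/(2g) = 1.33^2 / (2*9.81) = 1.7689 / 19.62 = 0.0902 m.
E = 1.19 + 0.0902 = 1.2802 m.

1.2802


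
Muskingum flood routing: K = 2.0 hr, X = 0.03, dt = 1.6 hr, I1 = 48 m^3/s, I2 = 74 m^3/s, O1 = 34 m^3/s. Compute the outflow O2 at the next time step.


Muskingum coefficients:
denom = 2*K*(1-X) + dt = 2*2.0*(1-0.03) + 1.6 = 5.48.
C0 = (dt - 2*K*X)/denom = (1.6 - 2*2.0*0.03)/5.48 = 0.2701.
C1 = (dt + 2*K*X)/denom = (1.6 + 2*2.0*0.03)/5.48 = 0.3139.
C2 = (2*K*(1-X) - dt)/denom = 0.4161.
O2 = C0*I2 + C1*I1 + C2*O1
   = 0.2701*74 + 0.3139*48 + 0.4161*34
   = 49.2 m^3/s.

49.2


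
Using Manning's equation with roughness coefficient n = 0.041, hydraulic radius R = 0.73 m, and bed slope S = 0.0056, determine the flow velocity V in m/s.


Manning's equation gives V = (1/n) * R^(2/3) * S^(1/2).
First, compute R^(2/3) = 0.73^(2/3) = 0.8107.
Next, S^(1/2) = 0.0056^(1/2) = 0.074833.
Then 1/n = 1/0.041 = 24.39.
V = 24.39 * 0.8107 * 0.074833 = 1.4798 m/s.

1.4798


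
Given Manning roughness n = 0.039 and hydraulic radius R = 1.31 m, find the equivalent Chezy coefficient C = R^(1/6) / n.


The Chezy coefficient relates to Manning's n through C = R^(1/6) / n.
R^(1/6) = 1.31^(1/6) = 1.046033.
C = 1.046033 / 0.039 = 26.82 m^(1/2)/s.

26.82


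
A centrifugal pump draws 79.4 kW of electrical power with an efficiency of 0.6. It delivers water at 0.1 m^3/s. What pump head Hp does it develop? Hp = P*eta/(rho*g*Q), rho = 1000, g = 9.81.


Pump head formula: Hp = P * eta / (rho * g * Q).
Numerator: P * eta = 79.4 * 1000 * 0.6 = 47640.0 W.
Denominator: rho * g * Q = 1000 * 9.81 * 0.1 = 981.0.
Hp = 47640.0 / 981.0 = 48.56 m.

48.56


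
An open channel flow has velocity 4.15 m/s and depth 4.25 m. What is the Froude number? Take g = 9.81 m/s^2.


The Froude number is defined as Fr = V / sqrt(g*y).
g*y = 9.81 * 4.25 = 41.6925.
sqrt(g*y) = sqrt(41.6925) = 6.457.
Fr = 4.15 / 6.457 = 0.6427.

0.6427


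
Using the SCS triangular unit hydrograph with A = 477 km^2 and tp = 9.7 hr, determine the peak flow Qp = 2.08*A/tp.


SCS formula: Qp = 2.08 * A / tp.
Qp = 2.08 * 477 / 9.7
   = 992.16 / 9.7
   = 102.28 m^3/s per cm.

102.28


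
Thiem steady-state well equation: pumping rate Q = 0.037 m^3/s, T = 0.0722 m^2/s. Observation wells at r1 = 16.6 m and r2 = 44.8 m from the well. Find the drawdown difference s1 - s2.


Thiem equation: s1 - s2 = Q/(2*pi*T) * ln(r2/r1).
ln(r2/r1) = ln(44.8/16.6) = 0.9928.
Q/(2*pi*T) = 0.037 / (2*pi*0.0722) = 0.037 / 0.4536 = 0.0816.
s1 - s2 = 0.0816 * 0.9928 = 0.081 m.

0.081


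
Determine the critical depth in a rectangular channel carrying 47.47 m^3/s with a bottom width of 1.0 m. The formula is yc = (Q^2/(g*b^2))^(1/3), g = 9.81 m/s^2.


Using yc = (Q^2 / (g * b^2))^(1/3):
Q^2 = 47.47^2 = 2253.4.
g * b^2 = 9.81 * 1.0^2 = 9.81 * 1.0 = 9.81.
Q^2 / (g*b^2) = 2253.4 / 9.81 = 229.7044.
yc = 229.7044^(1/3) = 6.1243 m.

6.1243


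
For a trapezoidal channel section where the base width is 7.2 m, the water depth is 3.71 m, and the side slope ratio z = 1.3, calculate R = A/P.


For a trapezoidal section with side slope z:
A = (b + z*y)*y = (7.2 + 1.3*3.71)*3.71 = 44.605 m^2.
P = b + 2*y*sqrt(1 + z^2) = 7.2 + 2*3.71*sqrt(1 + 1.3^2) = 19.37 m.
R = A/P = 44.605 / 19.37 = 2.3028 m.

2.3028


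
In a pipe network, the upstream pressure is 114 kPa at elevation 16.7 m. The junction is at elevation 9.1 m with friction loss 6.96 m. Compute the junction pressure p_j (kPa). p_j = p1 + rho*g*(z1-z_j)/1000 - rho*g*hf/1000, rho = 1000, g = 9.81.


Junction pressure: p_j = p1 + rho*g*(z1 - z_j)/1000 - rho*g*hf/1000.
Elevation term = 1000*9.81*(16.7 - 9.1)/1000 = 74.556 kPa.
Friction term = 1000*9.81*6.96/1000 = 68.278 kPa.
p_j = 114 + 74.556 - 68.278 = 120.28 kPa.

120.28


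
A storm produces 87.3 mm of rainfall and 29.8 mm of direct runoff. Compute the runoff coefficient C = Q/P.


The runoff coefficient C = runoff depth / rainfall depth.
C = 29.8 / 87.3
  = 0.3414.

0.3414


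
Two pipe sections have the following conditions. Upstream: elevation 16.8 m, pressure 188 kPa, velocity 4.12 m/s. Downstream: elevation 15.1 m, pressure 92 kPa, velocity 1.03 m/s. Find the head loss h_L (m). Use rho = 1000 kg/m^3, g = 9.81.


Total head at each section: H = z + p/(rho*g) + V^2/(2g).
H1 = 16.8 + 188*1000/(1000*9.81) + 4.12^2/(2*9.81)
   = 16.8 + 19.164 + 0.8652
   = 36.829 m.
H2 = 15.1 + 92*1000/(1000*9.81) + 1.03^2/(2*9.81)
   = 15.1 + 9.378 + 0.0541
   = 24.532 m.
h_L = H1 - H2 = 36.829 - 24.532 = 12.297 m.

12.297


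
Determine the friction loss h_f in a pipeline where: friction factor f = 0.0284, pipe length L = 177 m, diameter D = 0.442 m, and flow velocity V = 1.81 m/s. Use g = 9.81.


Darcy-Weisbach equation: h_f = f * (L/D) * V^2/(2g).
f * L/D = 0.0284 * 177/0.442 = 11.3729.
V^2/(2g) = 1.81^2 / (2*9.81) = 3.2761 / 19.62 = 0.167 m.
h_f = 11.3729 * 0.167 = 1.899 m.

1.899


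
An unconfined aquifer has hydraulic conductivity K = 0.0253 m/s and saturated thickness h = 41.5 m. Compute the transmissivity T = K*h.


Transmissivity is defined as T = K * h.
T = 0.0253 * 41.5
  = 1.0499 m^2/s.

1.0499


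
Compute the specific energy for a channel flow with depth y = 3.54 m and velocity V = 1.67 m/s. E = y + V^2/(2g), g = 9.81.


Specific energy E = y + V^2/(2g).
Velocity head = V^2/(2g) = 1.67^2 / (2*9.81) = 2.7889 / 19.62 = 0.1421 m.
E = 3.54 + 0.1421 = 3.6821 m.

3.6821


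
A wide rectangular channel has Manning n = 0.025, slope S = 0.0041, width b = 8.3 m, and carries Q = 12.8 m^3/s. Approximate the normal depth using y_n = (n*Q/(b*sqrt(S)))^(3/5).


We use the wide-channel approximation y_n = (n*Q/(b*sqrt(S)))^(3/5).
sqrt(S) = sqrt(0.0041) = 0.064031.
Numerator: n*Q = 0.025 * 12.8 = 0.32.
Denominator: b*sqrt(S) = 8.3 * 0.064031 = 0.531457.
arg = 0.6021.
y_n = 0.6021^(3/5) = 0.7376 m.

0.7376


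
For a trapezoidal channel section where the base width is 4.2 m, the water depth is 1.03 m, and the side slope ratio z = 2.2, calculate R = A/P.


For a trapezoidal section with side slope z:
A = (b + z*y)*y = (4.2 + 2.2*1.03)*1.03 = 6.66 m^2.
P = b + 2*y*sqrt(1 + z^2) = 4.2 + 2*1.03*sqrt(1 + 2.2^2) = 9.178 m.
R = A/P = 6.66 / 9.178 = 0.7256 m.

0.7256


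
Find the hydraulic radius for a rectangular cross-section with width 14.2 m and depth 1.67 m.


For a rectangular section:
Flow area A = b * y = 14.2 * 1.67 = 23.71 m^2.
Wetted perimeter P = b + 2y = 14.2 + 2*1.67 = 17.54 m.
Hydraulic radius R = A/P = 23.71 / 17.54 = 1.352 m.

1.352


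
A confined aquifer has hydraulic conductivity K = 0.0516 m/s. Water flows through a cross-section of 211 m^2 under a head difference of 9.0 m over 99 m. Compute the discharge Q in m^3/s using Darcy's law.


Darcy's law: Q = K * A * i, where i = dh/L.
Hydraulic gradient i = 9.0 / 99 = 0.090909.
Q = 0.0516 * 211 * 0.090909
  = 0.9898 m^3/s.

0.9898


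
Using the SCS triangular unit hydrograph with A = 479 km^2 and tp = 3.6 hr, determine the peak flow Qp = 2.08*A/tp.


SCS formula: Qp = 2.08 * A / tp.
Qp = 2.08 * 479 / 3.6
   = 996.32 / 3.6
   = 276.76 m^3/s per cm.

276.76


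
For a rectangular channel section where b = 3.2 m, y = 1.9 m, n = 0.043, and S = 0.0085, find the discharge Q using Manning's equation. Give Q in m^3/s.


For a rectangular channel, the cross-sectional area A = b * y = 3.2 * 1.9 = 6.08 m^2.
The wetted perimeter P = b + 2y = 3.2 + 2*1.9 = 7.0 m.
Hydraulic radius R = A/P = 6.08/7.0 = 0.8686 m.
Velocity V = (1/n)*R^(2/3)*S^(1/2) = (1/0.043)*0.8686^(2/3)*0.0085^(1/2) = 1.9518 m/s.
Discharge Q = A * V = 6.08 * 1.9518 = 11.867 m^3/s.

11.867


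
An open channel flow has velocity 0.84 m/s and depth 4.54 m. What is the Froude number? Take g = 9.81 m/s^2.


The Froude number is defined as Fr = V / sqrt(g*y).
g*y = 9.81 * 4.54 = 44.5374.
sqrt(g*y) = sqrt(44.5374) = 6.6736.
Fr = 0.84 / 6.6736 = 0.1259.

0.1259


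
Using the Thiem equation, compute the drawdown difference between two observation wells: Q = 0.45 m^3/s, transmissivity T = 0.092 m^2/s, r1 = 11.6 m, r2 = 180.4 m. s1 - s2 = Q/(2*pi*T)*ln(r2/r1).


Thiem equation: s1 - s2 = Q/(2*pi*T) * ln(r2/r1).
ln(r2/r1) = ln(180.4/11.6) = 2.7442.
Q/(2*pi*T) = 0.45 / (2*pi*0.092) = 0.45 / 0.5781 = 0.7785.
s1 - s2 = 0.7785 * 2.7442 = 2.1363 m.

2.1363


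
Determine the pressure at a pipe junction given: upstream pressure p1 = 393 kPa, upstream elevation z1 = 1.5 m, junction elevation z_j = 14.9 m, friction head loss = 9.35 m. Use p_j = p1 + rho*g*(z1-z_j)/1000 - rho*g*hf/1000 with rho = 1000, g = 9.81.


Junction pressure: p_j = p1 + rho*g*(z1 - z_j)/1000 - rho*g*hf/1000.
Elevation term = 1000*9.81*(1.5 - 14.9)/1000 = -131.454 kPa.
Friction term = 1000*9.81*9.35/1000 = 91.724 kPa.
p_j = 393 + -131.454 - 91.724 = 169.82 kPa.

169.82


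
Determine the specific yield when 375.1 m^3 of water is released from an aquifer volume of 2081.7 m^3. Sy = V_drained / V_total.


Specific yield Sy = Volume drained / Total volume.
Sy = 375.1 / 2081.7
   = 0.1802.

0.1802


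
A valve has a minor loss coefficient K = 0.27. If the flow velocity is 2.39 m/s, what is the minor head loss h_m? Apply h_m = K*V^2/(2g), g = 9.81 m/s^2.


Minor loss formula: h_m = K * V^2/(2g).
V^2 = 2.39^2 = 5.7121.
V^2/(2g) = 5.7121 / 19.62 = 0.2911 m.
h_m = 0.27 * 0.2911 = 0.0786 m.

0.0786


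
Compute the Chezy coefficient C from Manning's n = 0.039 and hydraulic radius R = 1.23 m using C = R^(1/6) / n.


The Chezy coefficient relates to Manning's n through C = R^(1/6) / n.
R^(1/6) = 1.23^(1/6) = 1.035104.
C = 1.035104 / 0.039 = 26.54 m^(1/2)/s.

26.54


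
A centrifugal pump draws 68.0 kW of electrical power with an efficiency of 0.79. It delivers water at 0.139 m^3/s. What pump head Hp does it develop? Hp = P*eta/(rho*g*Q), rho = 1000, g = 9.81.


Pump head formula: Hp = P * eta / (rho * g * Q).
Numerator: P * eta = 68.0 * 1000 * 0.79 = 53720.0 W.
Denominator: rho * g * Q = 1000 * 9.81 * 0.139 = 1363.59.
Hp = 53720.0 / 1363.59 = 39.4 m.

39.4


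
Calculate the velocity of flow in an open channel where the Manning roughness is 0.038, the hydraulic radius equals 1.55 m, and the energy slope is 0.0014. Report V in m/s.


Manning's equation gives V = (1/n) * R^(2/3) * S^(1/2).
First, compute R^(2/3) = 1.55^(2/3) = 1.3393.
Next, S^(1/2) = 0.0014^(1/2) = 0.037417.
Then 1/n = 1/0.038 = 26.32.
V = 26.32 * 1.3393 * 0.037417 = 1.3188 m/s.

1.3188


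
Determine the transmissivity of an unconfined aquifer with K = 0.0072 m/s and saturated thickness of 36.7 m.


Transmissivity is defined as T = K * h.
T = 0.0072 * 36.7
  = 0.2642 m^2/s.

0.2642


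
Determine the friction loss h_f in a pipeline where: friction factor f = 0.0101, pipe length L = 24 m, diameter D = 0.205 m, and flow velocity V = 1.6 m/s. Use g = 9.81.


Darcy-Weisbach equation: h_f = f * (L/D) * V^2/(2g).
f * L/D = 0.0101 * 24/0.205 = 1.1824.
V^2/(2g) = 1.6^2 / (2*9.81) = 2.56 / 19.62 = 0.1305 m.
h_f = 1.1824 * 0.1305 = 0.154 m.

0.154


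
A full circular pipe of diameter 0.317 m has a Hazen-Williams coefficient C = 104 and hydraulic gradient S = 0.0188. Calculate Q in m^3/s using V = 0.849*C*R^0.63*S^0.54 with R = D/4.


For a full circular pipe, R = D/4 = 0.317/4 = 0.0793 m.
V = 0.849 * 104 * 0.0793^0.63 * 0.0188^0.54
  = 0.849 * 104 * 0.202474 * 0.116962
  = 2.091 m/s.
Pipe area A = pi*D^2/4 = pi*0.317^2/4 = 0.0789 m^2.
Q = A * V = 0.0789 * 2.091 = 0.165 m^3/s.

0.165


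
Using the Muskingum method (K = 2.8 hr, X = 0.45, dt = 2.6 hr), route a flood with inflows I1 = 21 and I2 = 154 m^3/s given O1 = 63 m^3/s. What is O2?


Muskingum coefficients:
denom = 2*K*(1-X) + dt = 2*2.8*(1-0.45) + 2.6 = 5.68.
C0 = (dt - 2*K*X)/denom = (2.6 - 2*2.8*0.45)/5.68 = 0.0141.
C1 = (dt + 2*K*X)/denom = (2.6 + 2*2.8*0.45)/5.68 = 0.9014.
C2 = (2*K*(1-X) - dt)/denom = 0.0845.
O2 = C0*I2 + C1*I1 + C2*O1
   = 0.0141*154 + 0.9014*21 + 0.0845*63
   = 26.42 m^3/s.

26.42


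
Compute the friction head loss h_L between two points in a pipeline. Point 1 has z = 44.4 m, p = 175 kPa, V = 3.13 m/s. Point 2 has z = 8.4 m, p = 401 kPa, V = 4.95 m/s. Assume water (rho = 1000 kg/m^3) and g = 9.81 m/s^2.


Total head at each section: H = z + p/(rho*g) + V^2/(2g).
H1 = 44.4 + 175*1000/(1000*9.81) + 3.13^2/(2*9.81)
   = 44.4 + 17.839 + 0.4993
   = 62.738 m.
H2 = 8.4 + 401*1000/(1000*9.81) + 4.95^2/(2*9.81)
   = 8.4 + 40.877 + 1.2489
   = 50.526 m.
h_L = H1 - H2 = 62.738 - 50.526 = 12.213 m.

12.213


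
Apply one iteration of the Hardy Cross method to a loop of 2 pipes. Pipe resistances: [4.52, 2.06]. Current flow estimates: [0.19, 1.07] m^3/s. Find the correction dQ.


Numerator terms (r*Q*|Q|): 4.52*0.19*|0.19| = 0.1632; 2.06*1.07*|1.07| = 2.3585.
Sum of numerator = 2.5217.
Denominator terms (r*|Q|): 4.52*|0.19| = 0.8588; 2.06*|1.07| = 2.2042.
2 * sum of denominator = 2 * 3.063 = 6.126.
dQ = -2.5217 / 6.126 = -0.4116 m^3/s.

-0.4116


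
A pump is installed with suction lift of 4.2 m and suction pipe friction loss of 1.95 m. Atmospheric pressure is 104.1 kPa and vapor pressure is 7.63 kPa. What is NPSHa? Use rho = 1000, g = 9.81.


NPSHa = p_atm/(rho*g) - z_s - hf_s - p_vap/(rho*g).
p_atm/(rho*g) = 104.1*1000 / (1000*9.81) = 10.612 m.
p_vap/(rho*g) = 7.63*1000 / (1000*9.81) = 0.778 m.
NPSHa = 10.612 - 4.2 - 1.95 - 0.778
      = 3.68 m.

3.68


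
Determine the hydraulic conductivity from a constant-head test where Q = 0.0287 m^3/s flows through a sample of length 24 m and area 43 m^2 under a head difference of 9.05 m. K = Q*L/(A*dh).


From K = Q*L / (A*dh):
Numerator: Q*L = 0.0287 * 24 = 0.6888.
Denominator: A*dh = 43 * 9.05 = 389.15.
K = 0.6888 / 389.15 = 0.00177 m/s.

0.00177


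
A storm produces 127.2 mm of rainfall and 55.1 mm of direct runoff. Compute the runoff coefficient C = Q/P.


The runoff coefficient C = runoff depth / rainfall depth.
C = 55.1 / 127.2
  = 0.4332.

0.4332


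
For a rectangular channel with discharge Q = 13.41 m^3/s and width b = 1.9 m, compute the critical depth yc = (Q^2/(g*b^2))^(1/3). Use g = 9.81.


Using yc = (Q^2 / (g * b^2))^(1/3):
Q^2 = 13.41^2 = 179.83.
g * b^2 = 9.81 * 1.9^2 = 9.81 * 3.61 = 35.41.
Q^2 / (g*b^2) = 179.83 / 35.41 = 5.0785.
yc = 5.0785^(1/3) = 1.7188 m.

1.7188


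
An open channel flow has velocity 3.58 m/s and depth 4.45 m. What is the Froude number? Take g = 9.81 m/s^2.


The Froude number is defined as Fr = V / sqrt(g*y).
g*y = 9.81 * 4.45 = 43.6545.
sqrt(g*y) = sqrt(43.6545) = 6.6072.
Fr = 3.58 / 6.6072 = 0.5418.

0.5418


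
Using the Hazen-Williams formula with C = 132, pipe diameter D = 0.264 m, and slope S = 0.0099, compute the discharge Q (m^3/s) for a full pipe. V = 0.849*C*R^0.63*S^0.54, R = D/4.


For a full circular pipe, R = D/4 = 0.264/4 = 0.066 m.
V = 0.849 * 132 * 0.066^0.63 * 0.0099^0.54
  = 0.849 * 132 * 0.180432 * 0.082726
  = 1.6728 m/s.
Pipe area A = pi*D^2/4 = pi*0.264^2/4 = 0.0547 m^2.
Q = A * V = 0.0547 * 1.6728 = 0.0916 m^3/s.

0.0916


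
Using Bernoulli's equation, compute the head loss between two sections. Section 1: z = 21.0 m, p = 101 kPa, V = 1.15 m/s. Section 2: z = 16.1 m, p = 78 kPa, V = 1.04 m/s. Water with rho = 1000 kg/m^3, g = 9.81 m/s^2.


Total head at each section: H = z + p/(rho*g) + V^2/(2g).
H1 = 21.0 + 101*1000/(1000*9.81) + 1.15^2/(2*9.81)
   = 21.0 + 10.296 + 0.0674
   = 31.363 m.
H2 = 16.1 + 78*1000/(1000*9.81) + 1.04^2/(2*9.81)
   = 16.1 + 7.951 + 0.0551
   = 24.106 m.
h_L = H1 - H2 = 31.363 - 24.106 = 7.257 m.

7.257


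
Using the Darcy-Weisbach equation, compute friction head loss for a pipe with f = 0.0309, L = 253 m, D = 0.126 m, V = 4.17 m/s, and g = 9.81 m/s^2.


Darcy-Weisbach equation: h_f = f * (L/D) * V^2/(2g).
f * L/D = 0.0309 * 253/0.126 = 62.0452.
V^2/(2g) = 4.17^2 / (2*9.81) = 17.3889 / 19.62 = 0.8863 m.
h_f = 62.0452 * 0.8863 = 54.99 m.

54.99


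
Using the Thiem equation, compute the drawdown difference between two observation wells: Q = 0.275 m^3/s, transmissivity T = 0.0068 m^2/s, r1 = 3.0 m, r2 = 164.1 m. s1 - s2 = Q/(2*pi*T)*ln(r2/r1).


Thiem equation: s1 - s2 = Q/(2*pi*T) * ln(r2/r1).
ln(r2/r1) = ln(164.1/3.0) = 4.0019.
Q/(2*pi*T) = 0.275 / (2*pi*0.0068) = 0.275 / 0.0427 = 6.4364.
s1 - s2 = 6.4364 * 4.0019 = 25.7576 m.

25.7576


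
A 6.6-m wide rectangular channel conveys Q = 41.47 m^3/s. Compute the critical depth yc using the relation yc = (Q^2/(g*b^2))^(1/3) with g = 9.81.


Using yc = (Q^2 / (g * b^2))^(1/3):
Q^2 = 41.47^2 = 1719.76.
g * b^2 = 9.81 * 6.6^2 = 9.81 * 43.56 = 427.32.
Q^2 / (g*b^2) = 1719.76 / 427.32 = 4.0245.
yc = 4.0245^(1/3) = 1.5906 m.

1.5906


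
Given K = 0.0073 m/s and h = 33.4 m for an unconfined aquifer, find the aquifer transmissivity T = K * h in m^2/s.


Transmissivity is defined as T = K * h.
T = 0.0073 * 33.4
  = 0.2438 m^2/s.

0.2438


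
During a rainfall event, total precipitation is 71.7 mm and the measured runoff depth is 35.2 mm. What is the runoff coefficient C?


The runoff coefficient C = runoff depth / rainfall depth.
C = 35.2 / 71.7
  = 0.4909.

0.4909


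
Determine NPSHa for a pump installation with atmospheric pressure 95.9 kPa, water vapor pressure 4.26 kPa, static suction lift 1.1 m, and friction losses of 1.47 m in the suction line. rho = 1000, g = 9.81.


NPSHa = p_atm/(rho*g) - z_s - hf_s - p_vap/(rho*g).
p_atm/(rho*g) = 95.9*1000 / (1000*9.81) = 9.776 m.
p_vap/(rho*g) = 4.26*1000 / (1000*9.81) = 0.434 m.
NPSHa = 9.776 - 1.1 - 1.47 - 0.434
      = 6.77 m.

6.77


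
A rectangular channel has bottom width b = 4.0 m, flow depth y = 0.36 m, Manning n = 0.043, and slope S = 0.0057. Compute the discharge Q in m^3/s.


For a rectangular channel, the cross-sectional area A = b * y = 4.0 * 0.36 = 1.44 m^2.
The wetted perimeter P = b + 2y = 4.0 + 2*0.36 = 4.72 m.
Hydraulic radius R = A/P = 1.44/4.72 = 0.3051 m.
Velocity V = (1/n)*R^(2/3)*S^(1/2) = (1/0.043)*0.3051^(2/3)*0.0057^(1/2) = 0.7957 m/s.
Discharge Q = A * V = 1.44 * 0.7957 = 1.146 m^3/s.

1.146


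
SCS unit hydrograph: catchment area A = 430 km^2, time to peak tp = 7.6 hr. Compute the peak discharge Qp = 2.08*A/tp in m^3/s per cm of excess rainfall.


SCS formula: Qp = 2.08 * A / tp.
Qp = 2.08 * 430 / 7.6
   = 894.4 / 7.6
   = 117.68 m^3/s per cm.

117.68


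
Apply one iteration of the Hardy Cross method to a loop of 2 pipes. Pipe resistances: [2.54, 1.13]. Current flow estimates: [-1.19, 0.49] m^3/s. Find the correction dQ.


Numerator terms (r*Q*|Q|): 2.54*-1.19*|-1.19| = -3.5969; 1.13*0.49*|0.49| = 0.2713.
Sum of numerator = -3.3256.
Denominator terms (r*|Q|): 2.54*|-1.19| = 3.0226; 1.13*|0.49| = 0.5537.
2 * sum of denominator = 2 * 3.5763 = 7.1526.
dQ = --3.3256 / 7.1526 = 0.4649 m^3/s.

0.4649


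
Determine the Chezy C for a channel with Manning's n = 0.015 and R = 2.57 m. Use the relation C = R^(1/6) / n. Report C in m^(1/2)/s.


The Chezy coefficient relates to Manning's n through C = R^(1/6) / n.
R^(1/6) = 2.57^(1/6) = 1.170367.
C = 1.170367 / 0.015 = 78.02 m^(1/2)/s.

78.02


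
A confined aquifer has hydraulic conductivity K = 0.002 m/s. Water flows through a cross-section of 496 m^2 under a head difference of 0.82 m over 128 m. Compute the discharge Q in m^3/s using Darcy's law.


Darcy's law: Q = K * A * i, where i = dh/L.
Hydraulic gradient i = 0.82 / 128 = 0.006406.
Q = 0.002 * 496 * 0.006406
  = 0.0064 m^3/s.

0.0064


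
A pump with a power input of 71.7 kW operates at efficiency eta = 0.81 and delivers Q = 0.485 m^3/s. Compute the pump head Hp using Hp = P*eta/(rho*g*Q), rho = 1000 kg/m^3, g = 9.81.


Pump head formula: Hp = P * eta / (rho * g * Q).
Numerator: P * eta = 71.7 * 1000 * 0.81 = 58077.0 W.
Denominator: rho * g * Q = 1000 * 9.81 * 0.485 = 4757.85.
Hp = 58077.0 / 4757.85 = 12.21 m.

12.21


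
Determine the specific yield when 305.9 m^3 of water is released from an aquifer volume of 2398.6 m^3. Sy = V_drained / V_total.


Specific yield Sy = Volume drained / Total volume.
Sy = 305.9 / 2398.6
   = 0.1275.

0.1275


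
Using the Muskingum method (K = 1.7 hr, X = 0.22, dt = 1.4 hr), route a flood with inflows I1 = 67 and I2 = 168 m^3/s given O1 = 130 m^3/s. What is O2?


Muskingum coefficients:
denom = 2*K*(1-X) + dt = 2*1.7*(1-0.22) + 1.4 = 4.052.
C0 = (dt - 2*K*X)/denom = (1.4 - 2*1.7*0.22)/4.052 = 0.1609.
C1 = (dt + 2*K*X)/denom = (1.4 + 2*1.7*0.22)/4.052 = 0.5301.
C2 = (2*K*(1-X) - dt)/denom = 0.309.
O2 = C0*I2 + C1*I1 + C2*O1
   = 0.1609*168 + 0.5301*67 + 0.309*130
   = 102.72 m^3/s.

102.72


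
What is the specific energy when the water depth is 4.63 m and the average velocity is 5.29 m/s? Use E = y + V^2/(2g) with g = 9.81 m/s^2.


Specific energy E = y + V^2/(2g).
Velocity head = V^2/(2g) = 5.29^2 / (2*9.81) = 27.9841 / 19.62 = 1.4263 m.
E = 4.63 + 1.4263 = 6.0563 m.

6.0563


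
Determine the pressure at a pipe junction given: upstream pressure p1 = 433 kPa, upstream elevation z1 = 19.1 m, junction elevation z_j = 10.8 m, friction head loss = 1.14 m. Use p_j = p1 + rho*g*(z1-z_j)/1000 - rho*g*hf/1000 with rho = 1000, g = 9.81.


Junction pressure: p_j = p1 + rho*g*(z1 - z_j)/1000 - rho*g*hf/1000.
Elevation term = 1000*9.81*(19.1 - 10.8)/1000 = 81.423 kPa.
Friction term = 1000*9.81*1.14/1000 = 11.183 kPa.
p_j = 433 + 81.423 - 11.183 = 503.24 kPa.

503.24


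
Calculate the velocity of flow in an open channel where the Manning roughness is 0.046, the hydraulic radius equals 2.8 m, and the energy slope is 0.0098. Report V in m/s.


Manning's equation gives V = (1/n) * R^(2/3) * S^(1/2).
First, compute R^(2/3) = 2.8^(2/3) = 1.9866.
Next, S^(1/2) = 0.0098^(1/2) = 0.098995.
Then 1/n = 1/0.046 = 21.74.
V = 21.74 * 1.9866 * 0.098995 = 4.2752 m/s.

4.2752


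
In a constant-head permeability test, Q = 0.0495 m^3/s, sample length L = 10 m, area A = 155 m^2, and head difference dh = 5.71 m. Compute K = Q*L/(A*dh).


From K = Q*L / (A*dh):
Numerator: Q*L = 0.0495 * 10 = 0.495.
Denominator: A*dh = 155 * 5.71 = 885.05.
K = 0.495 / 885.05 = 0.000559 m/s.

0.000559


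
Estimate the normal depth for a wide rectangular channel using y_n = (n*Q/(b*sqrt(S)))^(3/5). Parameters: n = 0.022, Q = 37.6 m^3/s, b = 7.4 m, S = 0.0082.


We use the wide-channel approximation y_n = (n*Q/(b*sqrt(S)))^(3/5).
sqrt(S) = sqrt(0.0082) = 0.090554.
Numerator: n*Q = 0.022 * 37.6 = 0.8272.
Denominator: b*sqrt(S) = 7.4 * 0.090554 = 0.6701.
arg = 1.2344.
y_n = 1.2344^(3/5) = 1.1347 m.

1.1347


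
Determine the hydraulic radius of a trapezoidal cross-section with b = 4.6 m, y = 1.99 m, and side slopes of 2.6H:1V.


For a trapezoidal section with side slope z:
A = (b + z*y)*y = (4.6 + 2.6*1.99)*1.99 = 19.45 m^2.
P = b + 2*y*sqrt(1 + z^2) = 4.6 + 2*1.99*sqrt(1 + 2.6^2) = 15.687 m.
R = A/P = 19.45 / 15.687 = 1.2399 m.

1.2399


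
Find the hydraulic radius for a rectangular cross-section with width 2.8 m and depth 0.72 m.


For a rectangular section:
Flow area A = b * y = 2.8 * 0.72 = 2.02 m^2.
Wetted perimeter P = b + 2y = 2.8 + 2*0.72 = 4.24 m.
Hydraulic radius R = A/P = 2.02 / 4.24 = 0.4755 m.

0.4755


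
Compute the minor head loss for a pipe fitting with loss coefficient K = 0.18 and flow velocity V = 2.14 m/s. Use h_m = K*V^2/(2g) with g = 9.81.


Minor loss formula: h_m = K * V^2/(2g).
V^2 = 2.14^2 = 4.5796.
V^2/(2g) = 4.5796 / 19.62 = 0.2334 m.
h_m = 0.18 * 0.2334 = 0.042 m.

0.042


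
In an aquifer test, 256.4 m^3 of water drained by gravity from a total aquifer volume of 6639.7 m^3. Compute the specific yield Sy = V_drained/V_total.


Specific yield Sy = Volume drained / Total volume.
Sy = 256.4 / 6639.7
   = 0.0386.

0.0386


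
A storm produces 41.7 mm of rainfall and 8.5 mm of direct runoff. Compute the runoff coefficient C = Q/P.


The runoff coefficient C = runoff depth / rainfall depth.
C = 8.5 / 41.7
  = 0.2038.

0.2038


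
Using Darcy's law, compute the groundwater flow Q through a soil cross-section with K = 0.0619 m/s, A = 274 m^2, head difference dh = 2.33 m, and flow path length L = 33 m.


Darcy's law: Q = K * A * i, where i = dh/L.
Hydraulic gradient i = 2.33 / 33 = 0.070606.
Q = 0.0619 * 274 * 0.070606
  = 1.1975 m^3/s.

1.1975


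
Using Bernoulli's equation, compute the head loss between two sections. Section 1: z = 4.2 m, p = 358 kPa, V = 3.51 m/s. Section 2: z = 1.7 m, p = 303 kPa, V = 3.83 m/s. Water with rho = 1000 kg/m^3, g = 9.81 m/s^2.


Total head at each section: H = z + p/(rho*g) + V^2/(2g).
H1 = 4.2 + 358*1000/(1000*9.81) + 3.51^2/(2*9.81)
   = 4.2 + 36.493 + 0.6279
   = 41.321 m.
H2 = 1.7 + 303*1000/(1000*9.81) + 3.83^2/(2*9.81)
   = 1.7 + 30.887 + 0.7477
   = 33.335 m.
h_L = H1 - H2 = 41.321 - 33.335 = 7.987 m.

7.987


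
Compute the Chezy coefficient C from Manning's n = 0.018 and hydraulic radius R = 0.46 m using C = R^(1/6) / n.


The Chezy coefficient relates to Manning's n through C = R^(1/6) / n.
R^(1/6) = 0.46^(1/6) = 0.878604.
C = 0.878604 / 0.018 = 48.81 m^(1/2)/s.

48.81


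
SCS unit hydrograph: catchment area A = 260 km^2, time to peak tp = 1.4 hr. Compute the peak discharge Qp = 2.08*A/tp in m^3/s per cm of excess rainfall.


SCS formula: Qp = 2.08 * A / tp.
Qp = 2.08 * 260 / 1.4
   = 540.8 / 1.4
   = 386.29 m^3/s per cm.

386.29


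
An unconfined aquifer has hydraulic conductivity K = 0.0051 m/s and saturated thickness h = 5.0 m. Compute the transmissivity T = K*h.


Transmissivity is defined as T = K * h.
T = 0.0051 * 5.0
  = 0.0255 m^2/s.

0.0255


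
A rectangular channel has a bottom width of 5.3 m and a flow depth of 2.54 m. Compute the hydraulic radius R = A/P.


For a rectangular section:
Flow area A = b * y = 5.3 * 2.54 = 13.46 m^2.
Wetted perimeter P = b + 2y = 5.3 + 2*2.54 = 10.38 m.
Hydraulic radius R = A/P = 13.46 / 10.38 = 1.2969 m.

1.2969


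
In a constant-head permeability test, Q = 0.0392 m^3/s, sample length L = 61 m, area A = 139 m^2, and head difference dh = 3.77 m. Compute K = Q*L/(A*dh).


From K = Q*L / (A*dh):
Numerator: Q*L = 0.0392 * 61 = 2.3912.
Denominator: A*dh = 139 * 3.77 = 524.03.
K = 2.3912 / 524.03 = 0.004563 m/s.

0.004563


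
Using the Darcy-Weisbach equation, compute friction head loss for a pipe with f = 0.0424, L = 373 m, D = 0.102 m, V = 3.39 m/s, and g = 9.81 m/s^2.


Darcy-Weisbach equation: h_f = f * (L/D) * V^2/(2g).
f * L/D = 0.0424 * 373/0.102 = 155.051.
V^2/(2g) = 3.39^2 / (2*9.81) = 11.4921 / 19.62 = 0.5857 m.
h_f = 155.051 * 0.5857 = 90.819 m.

90.819


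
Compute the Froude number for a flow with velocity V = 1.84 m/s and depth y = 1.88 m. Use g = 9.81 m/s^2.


The Froude number is defined as Fr = V / sqrt(g*y).
g*y = 9.81 * 1.88 = 18.4428.
sqrt(g*y) = sqrt(18.4428) = 4.2945.
Fr = 1.84 / 4.2945 = 0.4285.

0.4285


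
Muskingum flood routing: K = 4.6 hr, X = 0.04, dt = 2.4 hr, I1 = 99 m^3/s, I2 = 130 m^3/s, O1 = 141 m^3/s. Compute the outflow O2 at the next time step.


Muskingum coefficients:
denom = 2*K*(1-X) + dt = 2*4.6*(1-0.04) + 2.4 = 11.232.
C0 = (dt - 2*K*X)/denom = (2.4 - 2*4.6*0.04)/11.232 = 0.1809.
C1 = (dt + 2*K*X)/denom = (2.4 + 2*4.6*0.04)/11.232 = 0.2464.
C2 = (2*K*(1-X) - dt)/denom = 0.5726.
O2 = C0*I2 + C1*I1 + C2*O1
   = 0.1809*130 + 0.2464*99 + 0.5726*141
   = 128.66 m^3/s.

128.66


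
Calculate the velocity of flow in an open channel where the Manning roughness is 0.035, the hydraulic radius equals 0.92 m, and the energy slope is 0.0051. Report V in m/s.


Manning's equation gives V = (1/n) * R^(2/3) * S^(1/2).
First, compute R^(2/3) = 0.92^(2/3) = 0.9459.
Next, S^(1/2) = 0.0051^(1/2) = 0.071414.
Then 1/n = 1/0.035 = 28.57.
V = 28.57 * 0.9459 * 0.071414 = 1.9301 m/s.

1.9301


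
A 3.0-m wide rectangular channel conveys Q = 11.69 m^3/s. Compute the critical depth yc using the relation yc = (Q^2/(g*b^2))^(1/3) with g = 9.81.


Using yc = (Q^2 / (g * b^2))^(1/3):
Q^2 = 11.69^2 = 136.66.
g * b^2 = 9.81 * 3.0^2 = 9.81 * 9.0 = 88.29.
Q^2 / (g*b^2) = 136.66 / 88.29 = 1.5479.
yc = 1.5479^(1/3) = 1.1567 m.

1.1567


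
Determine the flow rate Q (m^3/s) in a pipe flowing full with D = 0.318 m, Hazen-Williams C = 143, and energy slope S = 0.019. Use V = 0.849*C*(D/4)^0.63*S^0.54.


For a full circular pipe, R = D/4 = 0.318/4 = 0.0795 m.
V = 0.849 * 143 * 0.0795^0.63 * 0.019^0.54
  = 0.849 * 143 * 0.202876 * 0.117632
  = 2.8974 m/s.
Pipe area A = pi*D^2/4 = pi*0.318^2/4 = 0.0794 m^2.
Q = A * V = 0.0794 * 2.8974 = 0.2301 m^3/s.

0.2301


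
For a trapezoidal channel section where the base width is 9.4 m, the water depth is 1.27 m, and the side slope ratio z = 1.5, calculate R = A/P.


For a trapezoidal section with side slope z:
A = (b + z*y)*y = (9.4 + 1.5*1.27)*1.27 = 14.357 m^2.
P = b + 2*y*sqrt(1 + z^2) = 9.4 + 2*1.27*sqrt(1 + 1.5^2) = 13.979 m.
R = A/P = 14.357 / 13.979 = 1.0271 m.

1.0271


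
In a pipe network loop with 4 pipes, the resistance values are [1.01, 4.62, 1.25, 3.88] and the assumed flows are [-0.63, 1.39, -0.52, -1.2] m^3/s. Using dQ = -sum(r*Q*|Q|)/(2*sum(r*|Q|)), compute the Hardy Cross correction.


Numerator terms (r*Q*|Q|): 1.01*-0.63*|-0.63| = -0.4009; 4.62*1.39*|1.39| = 8.9263; 1.25*-0.52*|-0.52| = -0.338; 3.88*-1.2*|-1.2| = -5.5872.
Sum of numerator = 2.6002.
Denominator terms (r*|Q|): 1.01*|-0.63| = 0.6363; 4.62*|1.39| = 6.4218; 1.25*|-0.52| = 0.65; 3.88*|-1.2| = 4.656.
2 * sum of denominator = 2 * 12.3641 = 24.7282.
dQ = -2.6002 / 24.7282 = -0.1052 m^3/s.

-0.1052


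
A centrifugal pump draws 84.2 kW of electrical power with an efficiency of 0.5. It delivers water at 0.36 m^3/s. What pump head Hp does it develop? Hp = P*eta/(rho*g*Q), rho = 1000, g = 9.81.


Pump head formula: Hp = P * eta / (rho * g * Q).
Numerator: P * eta = 84.2 * 1000 * 0.5 = 42100.0 W.
Denominator: rho * g * Q = 1000 * 9.81 * 0.36 = 3531.6.
Hp = 42100.0 / 3531.6 = 11.92 m.

11.92


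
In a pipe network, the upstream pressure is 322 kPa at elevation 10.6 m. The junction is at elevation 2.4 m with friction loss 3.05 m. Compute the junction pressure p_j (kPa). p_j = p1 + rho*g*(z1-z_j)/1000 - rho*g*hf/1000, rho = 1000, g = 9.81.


Junction pressure: p_j = p1 + rho*g*(z1 - z_j)/1000 - rho*g*hf/1000.
Elevation term = 1000*9.81*(10.6 - 2.4)/1000 = 80.442 kPa.
Friction term = 1000*9.81*3.05/1000 = 29.921 kPa.
p_j = 322 + 80.442 - 29.921 = 372.52 kPa.

372.52


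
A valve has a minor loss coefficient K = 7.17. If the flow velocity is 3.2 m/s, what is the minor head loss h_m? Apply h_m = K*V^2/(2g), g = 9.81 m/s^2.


Minor loss formula: h_m = K * V^2/(2g).
V^2 = 3.2^2 = 10.24.
V^2/(2g) = 10.24 / 19.62 = 0.5219 m.
h_m = 7.17 * 0.5219 = 3.7421 m.

3.7421


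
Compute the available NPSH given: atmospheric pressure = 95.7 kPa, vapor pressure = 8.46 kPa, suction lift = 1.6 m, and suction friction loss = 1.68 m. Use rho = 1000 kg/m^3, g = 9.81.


NPSHa = p_atm/(rho*g) - z_s - hf_s - p_vap/(rho*g).
p_atm/(rho*g) = 95.7*1000 / (1000*9.81) = 9.755 m.
p_vap/(rho*g) = 8.46*1000 / (1000*9.81) = 0.862 m.
NPSHa = 9.755 - 1.6 - 1.68 - 0.862
      = 5.61 m.

5.61


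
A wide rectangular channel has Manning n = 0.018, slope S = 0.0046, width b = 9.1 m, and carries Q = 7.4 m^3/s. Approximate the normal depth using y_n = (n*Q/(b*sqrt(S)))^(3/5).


We use the wide-channel approximation y_n = (n*Q/(b*sqrt(S)))^(3/5).
sqrt(S) = sqrt(0.0046) = 0.067823.
Numerator: n*Q = 0.018 * 7.4 = 0.1332.
Denominator: b*sqrt(S) = 9.1 * 0.067823 = 0.617189.
arg = 0.2158.
y_n = 0.2158^(3/5) = 0.3985 m.

0.3985


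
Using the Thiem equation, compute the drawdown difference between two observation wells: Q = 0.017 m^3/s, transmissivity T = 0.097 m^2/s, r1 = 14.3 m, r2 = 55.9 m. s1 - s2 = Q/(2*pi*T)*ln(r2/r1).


Thiem equation: s1 - s2 = Q/(2*pi*T) * ln(r2/r1).
ln(r2/r1) = ln(55.9/14.3) = 1.3633.
Q/(2*pi*T) = 0.017 / (2*pi*0.097) = 0.017 / 0.6095 = 0.0279.
s1 - s2 = 0.0279 * 1.3633 = 0.038 m.

0.038


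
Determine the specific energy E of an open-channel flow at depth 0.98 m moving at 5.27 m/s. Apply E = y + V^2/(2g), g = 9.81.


Specific energy E = y + V^2/(2g).
Velocity head = V^2/(2g) = 5.27^2 / (2*9.81) = 27.7729 / 19.62 = 1.4155 m.
E = 0.98 + 1.4155 = 2.3955 m.

2.3955


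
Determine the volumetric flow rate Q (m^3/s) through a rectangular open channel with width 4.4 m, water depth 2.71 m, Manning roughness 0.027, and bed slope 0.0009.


For a rectangular channel, the cross-sectional area A = b * y = 4.4 * 2.71 = 11.92 m^2.
The wetted perimeter P = b + 2y = 4.4 + 2*2.71 = 9.82 m.
Hydraulic radius R = A/P = 11.92/9.82 = 1.2143 m.
Velocity V = (1/n)*R^(2/3)*S^(1/2) = (1/0.027)*1.2143^(2/3)*0.0009^(1/2) = 1.2646 m/s.
Discharge Q = A * V = 11.92 * 1.2646 = 15.079 m^3/s.

15.079


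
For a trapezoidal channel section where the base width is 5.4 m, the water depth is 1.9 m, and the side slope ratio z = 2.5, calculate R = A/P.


For a trapezoidal section with side slope z:
A = (b + z*y)*y = (5.4 + 2.5*1.9)*1.9 = 19.285 m^2.
P = b + 2*y*sqrt(1 + z^2) = 5.4 + 2*1.9*sqrt(1 + 2.5^2) = 15.632 m.
R = A/P = 19.285 / 15.632 = 1.2337 m.

1.2337


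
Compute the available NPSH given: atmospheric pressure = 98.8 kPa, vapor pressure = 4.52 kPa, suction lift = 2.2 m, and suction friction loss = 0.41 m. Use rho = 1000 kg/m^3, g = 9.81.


NPSHa = p_atm/(rho*g) - z_s - hf_s - p_vap/(rho*g).
p_atm/(rho*g) = 98.8*1000 / (1000*9.81) = 10.071 m.
p_vap/(rho*g) = 4.52*1000 / (1000*9.81) = 0.461 m.
NPSHa = 10.071 - 2.2 - 0.41 - 0.461
      = 7.0 m.

7.0


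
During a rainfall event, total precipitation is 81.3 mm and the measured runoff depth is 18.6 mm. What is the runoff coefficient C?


The runoff coefficient C = runoff depth / rainfall depth.
C = 18.6 / 81.3
  = 0.2288.

0.2288


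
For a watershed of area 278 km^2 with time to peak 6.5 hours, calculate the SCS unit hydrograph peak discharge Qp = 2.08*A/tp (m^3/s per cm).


SCS formula: Qp = 2.08 * A / tp.
Qp = 2.08 * 278 / 6.5
   = 578.24 / 6.5
   = 88.96 m^3/s per cm.

88.96


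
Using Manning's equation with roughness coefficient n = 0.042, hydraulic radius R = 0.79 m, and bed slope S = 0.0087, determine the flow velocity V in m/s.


Manning's equation gives V = (1/n) * R^(2/3) * S^(1/2).
First, compute R^(2/3) = 0.79^(2/3) = 0.8546.
Next, S^(1/2) = 0.0087^(1/2) = 0.093274.
Then 1/n = 1/0.042 = 23.81.
V = 23.81 * 0.8546 * 0.093274 = 1.8978 m/s.

1.8978


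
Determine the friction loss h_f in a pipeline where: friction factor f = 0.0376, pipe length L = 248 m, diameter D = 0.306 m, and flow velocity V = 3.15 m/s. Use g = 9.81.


Darcy-Weisbach equation: h_f = f * (L/D) * V^2/(2g).
f * L/D = 0.0376 * 248/0.306 = 30.4732.
V^2/(2g) = 3.15^2 / (2*9.81) = 9.9225 / 19.62 = 0.5057 m.
h_f = 30.4732 * 0.5057 = 15.411 m.

15.411


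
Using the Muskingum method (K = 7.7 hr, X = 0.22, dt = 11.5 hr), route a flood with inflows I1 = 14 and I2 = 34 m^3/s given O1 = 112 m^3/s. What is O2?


Muskingum coefficients:
denom = 2*K*(1-X) + dt = 2*7.7*(1-0.22) + 11.5 = 23.512.
C0 = (dt - 2*K*X)/denom = (11.5 - 2*7.7*0.22)/23.512 = 0.345.
C1 = (dt + 2*K*X)/denom = (11.5 + 2*7.7*0.22)/23.512 = 0.6332.
C2 = (2*K*(1-X) - dt)/denom = 0.0218.
O2 = C0*I2 + C1*I1 + C2*O1
   = 0.345*34 + 0.6332*14 + 0.0218*112
   = 23.03 m^3/s.

23.03


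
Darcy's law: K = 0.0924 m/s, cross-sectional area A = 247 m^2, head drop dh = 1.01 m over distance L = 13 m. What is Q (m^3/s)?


Darcy's law: Q = K * A * i, where i = dh/L.
Hydraulic gradient i = 1.01 / 13 = 0.077692.
Q = 0.0924 * 247 * 0.077692
  = 1.7732 m^3/s.

1.7732


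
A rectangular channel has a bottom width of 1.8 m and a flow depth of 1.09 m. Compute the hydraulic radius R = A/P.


For a rectangular section:
Flow area A = b * y = 1.8 * 1.09 = 1.96 m^2.
Wetted perimeter P = b + 2y = 1.8 + 2*1.09 = 3.98 m.
Hydraulic radius R = A/P = 1.96 / 3.98 = 0.493 m.

0.493


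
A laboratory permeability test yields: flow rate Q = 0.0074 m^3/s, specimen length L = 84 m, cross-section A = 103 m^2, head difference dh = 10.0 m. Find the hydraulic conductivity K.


From K = Q*L / (A*dh):
Numerator: Q*L = 0.0074 * 84 = 0.6216.
Denominator: A*dh = 103 * 10.0 = 1030.0.
K = 0.6216 / 1030.0 = 0.000603 m/s.

0.000603


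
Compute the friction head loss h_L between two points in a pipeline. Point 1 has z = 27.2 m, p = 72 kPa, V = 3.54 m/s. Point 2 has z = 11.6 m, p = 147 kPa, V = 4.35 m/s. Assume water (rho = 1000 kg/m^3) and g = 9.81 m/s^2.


Total head at each section: H = z + p/(rho*g) + V^2/(2g).
H1 = 27.2 + 72*1000/(1000*9.81) + 3.54^2/(2*9.81)
   = 27.2 + 7.339 + 0.6387
   = 35.178 m.
H2 = 11.6 + 147*1000/(1000*9.81) + 4.35^2/(2*9.81)
   = 11.6 + 14.985 + 0.9644
   = 27.549 m.
h_L = H1 - H2 = 35.178 - 27.549 = 7.629 m.

7.629


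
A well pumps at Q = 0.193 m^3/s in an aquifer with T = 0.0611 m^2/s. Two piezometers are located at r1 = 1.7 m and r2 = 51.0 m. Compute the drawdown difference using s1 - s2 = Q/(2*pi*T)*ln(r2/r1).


Thiem equation: s1 - s2 = Q/(2*pi*T) * ln(r2/r1).
ln(r2/r1) = ln(51.0/1.7) = 3.4012.
Q/(2*pi*T) = 0.193 / (2*pi*0.0611) = 0.193 / 0.3839 = 0.5027.
s1 - s2 = 0.5027 * 3.4012 = 1.7099 m.

1.7099


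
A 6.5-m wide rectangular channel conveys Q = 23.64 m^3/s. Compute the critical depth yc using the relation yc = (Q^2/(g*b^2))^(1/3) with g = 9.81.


Using yc = (Q^2 / (g * b^2))^(1/3):
Q^2 = 23.64^2 = 558.85.
g * b^2 = 9.81 * 6.5^2 = 9.81 * 42.25 = 414.47.
Q^2 / (g*b^2) = 558.85 / 414.47 = 1.3483.
yc = 1.3483^(1/3) = 1.1048 m.

1.1048


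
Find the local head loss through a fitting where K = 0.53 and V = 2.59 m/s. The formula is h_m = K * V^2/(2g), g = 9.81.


Minor loss formula: h_m = K * V^2/(2g).
V^2 = 2.59^2 = 6.7081.
V^2/(2g) = 6.7081 / 19.62 = 0.3419 m.
h_m = 0.53 * 0.3419 = 0.1812 m.

0.1812


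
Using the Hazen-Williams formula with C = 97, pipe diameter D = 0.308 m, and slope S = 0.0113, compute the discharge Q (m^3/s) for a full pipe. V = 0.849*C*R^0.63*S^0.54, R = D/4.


For a full circular pipe, R = D/4 = 0.308/4 = 0.077 m.
V = 0.849 * 97 * 0.077^0.63 * 0.0113^0.54
  = 0.849 * 97 * 0.198833 * 0.088851
  = 1.4549 m/s.
Pipe area A = pi*D^2/4 = pi*0.308^2/4 = 0.0745 m^2.
Q = A * V = 0.0745 * 1.4549 = 0.1084 m^3/s.

0.1084


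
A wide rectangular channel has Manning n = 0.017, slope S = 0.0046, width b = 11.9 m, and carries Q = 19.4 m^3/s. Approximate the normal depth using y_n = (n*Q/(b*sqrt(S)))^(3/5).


We use the wide-channel approximation y_n = (n*Q/(b*sqrt(S)))^(3/5).
sqrt(S) = sqrt(0.0046) = 0.067823.
Numerator: n*Q = 0.017 * 19.4 = 0.3298.
Denominator: b*sqrt(S) = 11.9 * 0.067823 = 0.807094.
arg = 0.4086.
y_n = 0.4086^(3/5) = 0.5845 m.

0.5845


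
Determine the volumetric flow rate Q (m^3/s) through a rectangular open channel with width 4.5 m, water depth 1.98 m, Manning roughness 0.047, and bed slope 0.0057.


For a rectangular channel, the cross-sectional area A = b * y = 4.5 * 1.98 = 8.91 m^2.
The wetted perimeter P = b + 2y = 4.5 + 2*1.98 = 8.46 m.
Hydraulic radius R = A/P = 8.91/8.46 = 1.0532 m.
Velocity V = (1/n)*R^(2/3)*S^(1/2) = (1/0.047)*1.0532^(2/3)*0.0057^(1/2) = 1.6628 m/s.
Discharge Q = A * V = 8.91 * 1.6628 = 14.816 m^3/s.

14.816
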